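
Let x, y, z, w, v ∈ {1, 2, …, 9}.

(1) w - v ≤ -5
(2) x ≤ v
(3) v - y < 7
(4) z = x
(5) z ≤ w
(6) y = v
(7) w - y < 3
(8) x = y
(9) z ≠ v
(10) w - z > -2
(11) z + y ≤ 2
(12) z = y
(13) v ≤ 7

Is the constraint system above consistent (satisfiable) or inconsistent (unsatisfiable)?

From constraints 4, 6, and 8, z = x = y = v, so z = v. But constraint 9 says z ≠ v. Contradiction.

Unsatisfiable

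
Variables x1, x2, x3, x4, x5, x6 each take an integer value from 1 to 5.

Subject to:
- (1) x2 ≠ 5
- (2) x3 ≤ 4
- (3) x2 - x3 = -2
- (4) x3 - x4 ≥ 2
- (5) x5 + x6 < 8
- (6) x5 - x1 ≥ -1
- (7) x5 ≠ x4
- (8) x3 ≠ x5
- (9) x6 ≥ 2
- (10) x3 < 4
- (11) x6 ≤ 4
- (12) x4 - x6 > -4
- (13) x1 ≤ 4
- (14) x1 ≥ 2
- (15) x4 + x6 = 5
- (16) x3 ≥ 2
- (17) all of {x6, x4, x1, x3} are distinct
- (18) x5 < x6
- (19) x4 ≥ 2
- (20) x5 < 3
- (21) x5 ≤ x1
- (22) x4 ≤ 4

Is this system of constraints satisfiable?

Constraints 2, 9, 11, 13, 14, 16, 19, and 22 confine each of x6, x4, x1, x3 to the 3 values {2, …, 4}.
Constraint 17 requires all 4 of them to be distinct, but only 3 values are available — impossible by the pigeonhole principle.

Unsatisfiable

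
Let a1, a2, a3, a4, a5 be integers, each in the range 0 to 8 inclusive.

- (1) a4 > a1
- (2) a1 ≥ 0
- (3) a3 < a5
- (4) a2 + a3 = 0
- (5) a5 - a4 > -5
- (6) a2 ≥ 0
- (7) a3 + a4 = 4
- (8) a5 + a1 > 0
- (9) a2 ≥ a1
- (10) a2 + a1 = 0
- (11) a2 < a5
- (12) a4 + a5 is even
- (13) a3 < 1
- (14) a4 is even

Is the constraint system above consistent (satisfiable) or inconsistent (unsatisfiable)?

Satisfiable

Setting (a1, a2, a3, a4, a5) = (0, 0, 0, 4, 2) satisfies everything: constraint 4: a2 + a3 = 0; constraint 5: a5 - a4 = -2, and the others follow.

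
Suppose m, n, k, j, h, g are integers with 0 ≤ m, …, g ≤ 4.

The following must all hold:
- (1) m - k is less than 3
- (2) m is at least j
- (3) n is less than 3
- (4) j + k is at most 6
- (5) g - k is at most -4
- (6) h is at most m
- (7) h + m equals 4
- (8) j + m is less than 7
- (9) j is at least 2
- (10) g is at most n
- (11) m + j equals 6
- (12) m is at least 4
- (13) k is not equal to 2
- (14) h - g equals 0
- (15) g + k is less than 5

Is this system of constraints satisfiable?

Satisfiable

Setting (m, n, k, j, h, g) = (4, 1, 4, 2, 0, 0) satisfies everything: constraint 1: m - k = 0; constraint 4: j + k = 6, and the others follow.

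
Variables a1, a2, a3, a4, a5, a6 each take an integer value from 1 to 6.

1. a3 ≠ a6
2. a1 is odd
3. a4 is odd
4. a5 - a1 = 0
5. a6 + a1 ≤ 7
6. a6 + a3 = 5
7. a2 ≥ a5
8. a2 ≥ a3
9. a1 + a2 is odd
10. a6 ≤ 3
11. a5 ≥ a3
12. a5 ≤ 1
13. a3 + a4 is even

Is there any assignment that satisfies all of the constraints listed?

Unsatisfiable

From constraint 10: a6 ≤ 3. From constraints 11 and 12: a3 ≤ a5 ≤ 1. Hence a6 + a3 ≤ 4. But constraint 6 requires a6 + a3 = 5, and 5 > 4. Contradiction.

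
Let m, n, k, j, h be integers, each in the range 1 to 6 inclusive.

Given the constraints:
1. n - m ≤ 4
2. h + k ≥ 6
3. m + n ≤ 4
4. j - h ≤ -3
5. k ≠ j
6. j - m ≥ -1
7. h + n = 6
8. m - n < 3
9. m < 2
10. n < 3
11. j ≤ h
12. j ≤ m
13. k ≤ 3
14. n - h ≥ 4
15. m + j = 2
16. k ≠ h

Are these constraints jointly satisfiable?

Unsatisfiable

Constraints 1, 4, 6, and 14 give j − m ≥ -1, m − n ≥ -4, n − h ≥ 4, h − j ≥ 3.
Adding all 4 inequalities: the left sides telescope to 0, and the right sides sum to (-1) + (-4) + 4 + 3 = 2. So 0 ≥ 2, which is false.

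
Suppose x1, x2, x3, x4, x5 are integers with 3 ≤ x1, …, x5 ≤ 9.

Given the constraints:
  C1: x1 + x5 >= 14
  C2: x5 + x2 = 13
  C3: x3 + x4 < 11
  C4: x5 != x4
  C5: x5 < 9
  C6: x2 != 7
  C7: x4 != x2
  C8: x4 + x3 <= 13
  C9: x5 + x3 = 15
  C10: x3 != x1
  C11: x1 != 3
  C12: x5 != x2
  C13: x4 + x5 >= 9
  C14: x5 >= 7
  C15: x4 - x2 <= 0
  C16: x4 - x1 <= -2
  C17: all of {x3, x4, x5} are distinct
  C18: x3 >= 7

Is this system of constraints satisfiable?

Take x1 = 8, x2 = 5, x3 = 7, x4 = 3, x5 = 8. Then constraint 1: x1 + x5 = 16; constraint 2: x5 + x2 = 13, and every other listed constraint is also met.

Satisfiable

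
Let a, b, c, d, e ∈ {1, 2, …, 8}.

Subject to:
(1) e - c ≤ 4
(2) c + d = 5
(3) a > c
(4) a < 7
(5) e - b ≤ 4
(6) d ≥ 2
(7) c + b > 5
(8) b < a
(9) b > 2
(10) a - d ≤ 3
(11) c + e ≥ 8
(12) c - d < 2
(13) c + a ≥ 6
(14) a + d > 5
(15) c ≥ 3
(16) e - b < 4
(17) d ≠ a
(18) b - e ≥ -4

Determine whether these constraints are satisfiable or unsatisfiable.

Satisfiable

One satisfying assignment is a = 5, b = 3, c = 3, d = 2, e = 6.
For the less obvious constraints — constraint 1: e - c = 3; constraint 2: c + d = 5; constraint 5: e - b = 3 — and the others hold by inspection.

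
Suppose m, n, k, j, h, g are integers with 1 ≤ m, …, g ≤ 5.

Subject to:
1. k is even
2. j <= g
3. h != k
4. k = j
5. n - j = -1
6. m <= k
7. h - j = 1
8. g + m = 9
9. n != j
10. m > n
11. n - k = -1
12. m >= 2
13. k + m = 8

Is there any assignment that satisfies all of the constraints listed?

Satisfiable

The assignment m = 4, n = 3, k = 4, j = 4, h = 5, g = 5 works:
  constraint 5 holds since n - j = -1.
  constraint 7 holds since h - j = 1.
  constraint 8 holds since g + m = 9.
The rest check out directly.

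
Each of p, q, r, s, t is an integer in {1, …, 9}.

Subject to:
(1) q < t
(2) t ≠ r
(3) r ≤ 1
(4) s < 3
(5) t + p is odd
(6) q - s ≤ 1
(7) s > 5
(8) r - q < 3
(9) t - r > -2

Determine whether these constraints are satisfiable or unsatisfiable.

Unsatisfiable

From constraint 7: s ≥ 6. From constraint 4: s ≤ 2. But 2 < 6, so no value of s works.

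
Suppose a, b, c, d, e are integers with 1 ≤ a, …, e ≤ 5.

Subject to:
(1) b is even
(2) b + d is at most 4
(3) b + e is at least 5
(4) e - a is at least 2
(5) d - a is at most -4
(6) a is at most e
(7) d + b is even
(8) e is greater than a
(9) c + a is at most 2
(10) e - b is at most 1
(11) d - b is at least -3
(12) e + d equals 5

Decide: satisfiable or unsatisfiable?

Constraints 4, 5, 10, and 11 give d − b ≥ -3, b − e ≥ -1, e − a ≥ 2, a − d ≥ 4.
Adding all 4 inequalities: the left sides telescope to 0, and the right sides sum to (-3) + (-1) + 2 + 4 = 2. So 0 ≥ 2, which is false.

Unsatisfiable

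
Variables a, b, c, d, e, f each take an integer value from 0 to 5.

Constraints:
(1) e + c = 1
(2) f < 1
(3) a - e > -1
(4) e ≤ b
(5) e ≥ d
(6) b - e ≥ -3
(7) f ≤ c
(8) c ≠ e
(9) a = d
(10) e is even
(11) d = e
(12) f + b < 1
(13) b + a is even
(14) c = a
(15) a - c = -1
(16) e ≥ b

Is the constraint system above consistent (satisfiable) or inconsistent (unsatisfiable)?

From constraints 9, 11, and 14, c = a = d = e, so c = e. But constraint 8 says c ≠ e. Contradiction.

Unsatisfiable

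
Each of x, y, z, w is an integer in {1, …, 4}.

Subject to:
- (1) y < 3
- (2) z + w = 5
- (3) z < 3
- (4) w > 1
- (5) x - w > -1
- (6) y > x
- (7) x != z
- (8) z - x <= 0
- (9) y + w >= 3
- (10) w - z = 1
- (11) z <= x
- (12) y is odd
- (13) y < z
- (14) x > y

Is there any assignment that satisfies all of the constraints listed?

Constraints 6, 11, and 13 give z ≤ x, x < y, y < z. Chaining: z ≤ x < y < z, which forces z < z — impossible.

Unsatisfiable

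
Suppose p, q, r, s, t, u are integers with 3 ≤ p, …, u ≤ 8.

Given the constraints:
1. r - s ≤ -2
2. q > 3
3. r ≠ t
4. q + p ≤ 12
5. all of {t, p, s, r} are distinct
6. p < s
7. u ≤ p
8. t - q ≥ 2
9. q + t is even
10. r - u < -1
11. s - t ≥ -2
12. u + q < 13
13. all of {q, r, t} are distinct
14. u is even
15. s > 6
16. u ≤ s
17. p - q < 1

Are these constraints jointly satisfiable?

Setting (p, q, r, s, t, u) = (6, 6, 3, 7, 8, 6) satisfies everything: constraint 1: r - s = -4; constraint 4: q + p = 12, and the others follow.

Satisfiable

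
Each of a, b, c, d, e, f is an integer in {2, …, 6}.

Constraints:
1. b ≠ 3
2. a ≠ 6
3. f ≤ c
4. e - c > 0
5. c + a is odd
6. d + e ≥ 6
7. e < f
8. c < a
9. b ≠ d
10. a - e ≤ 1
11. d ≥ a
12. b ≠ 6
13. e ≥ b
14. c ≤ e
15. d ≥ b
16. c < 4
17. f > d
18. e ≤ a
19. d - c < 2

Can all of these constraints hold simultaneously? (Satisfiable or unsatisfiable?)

Unsatisfiable

Constraints 3, 4, 11, 17, and 18 give e ≤ a, a ≤ d, d < f, f ≤ c, c < e. Chaining: e ≤ a ≤ d < f ≤ c < e, which forces e < e — impossible.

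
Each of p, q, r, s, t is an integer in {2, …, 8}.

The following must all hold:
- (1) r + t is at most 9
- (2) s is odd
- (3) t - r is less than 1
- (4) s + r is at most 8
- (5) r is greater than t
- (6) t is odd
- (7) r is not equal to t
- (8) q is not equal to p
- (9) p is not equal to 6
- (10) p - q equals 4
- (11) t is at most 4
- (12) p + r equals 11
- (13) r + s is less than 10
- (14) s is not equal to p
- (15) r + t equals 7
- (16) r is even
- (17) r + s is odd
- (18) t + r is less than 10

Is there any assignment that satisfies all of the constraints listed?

One satisfying assignment is p = 7, q = 3, r = 4, s = 3, t = 3.
For the less obvious constraints — constraint 1: r + t = 7; constraint 3: t - r = -1; constraint 4: s + r = 7 — and the others hold by inspection.

Satisfiable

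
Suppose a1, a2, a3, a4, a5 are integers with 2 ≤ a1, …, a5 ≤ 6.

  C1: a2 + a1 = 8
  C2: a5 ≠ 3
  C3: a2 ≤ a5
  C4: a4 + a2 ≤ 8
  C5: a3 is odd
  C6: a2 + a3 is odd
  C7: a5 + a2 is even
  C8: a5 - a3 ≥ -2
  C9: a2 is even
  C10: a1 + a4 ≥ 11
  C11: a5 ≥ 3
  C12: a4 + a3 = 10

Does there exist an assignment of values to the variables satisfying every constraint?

The assignment a1 = 6, a2 = 2, a3 = 5, a4 = 5, a5 = 6 works:
  constraint 1 holds since a2 + a1 = 8.
  constraint 4 holds since a4 + a2 = 7.
  constraint 8 holds since a5 - a3 = 1.
The rest check out directly.

Satisfiable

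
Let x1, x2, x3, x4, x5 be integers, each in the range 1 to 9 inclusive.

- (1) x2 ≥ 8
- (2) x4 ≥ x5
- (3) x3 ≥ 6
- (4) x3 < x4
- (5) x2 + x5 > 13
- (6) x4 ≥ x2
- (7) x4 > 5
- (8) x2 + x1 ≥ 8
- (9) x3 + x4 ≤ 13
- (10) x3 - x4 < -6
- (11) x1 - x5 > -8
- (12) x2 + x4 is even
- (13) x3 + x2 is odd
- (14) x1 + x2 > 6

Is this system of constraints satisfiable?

From constraint 3: x3 ≥ 6. From constraints 1 and 6: x4 ≥ x2 ≥ 8. Hence x3 + x4 ≥ 14. But constraint 9 requires x3 + x4 ≤ 13, and 13 < 14. Contradiction.

Unsatisfiable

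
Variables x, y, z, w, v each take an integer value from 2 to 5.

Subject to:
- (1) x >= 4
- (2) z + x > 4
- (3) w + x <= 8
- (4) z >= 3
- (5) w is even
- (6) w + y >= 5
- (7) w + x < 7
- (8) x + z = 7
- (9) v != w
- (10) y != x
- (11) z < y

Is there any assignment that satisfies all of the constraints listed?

Take x = 4, y = 5, z = 3, w = 2, v = 5. Then constraint 2: z + x = 7; constraint 3: w + x = 6, and every other listed constraint is also met.

Satisfiable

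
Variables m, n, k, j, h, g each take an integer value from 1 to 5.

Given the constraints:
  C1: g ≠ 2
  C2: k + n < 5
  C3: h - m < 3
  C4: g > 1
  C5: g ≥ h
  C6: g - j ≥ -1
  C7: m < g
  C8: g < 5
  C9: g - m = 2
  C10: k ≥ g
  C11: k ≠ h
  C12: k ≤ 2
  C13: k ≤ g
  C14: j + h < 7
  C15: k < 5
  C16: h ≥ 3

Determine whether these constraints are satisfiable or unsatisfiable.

Unsatisfiable

From constraints 5 and 16: g ≥ h and h ≥ 3, so g ≥ 3. From constraints 10 and 12: g ≤ k and k ≤ 2, so g ≤ 2. But 2 < 3, so no value of g works.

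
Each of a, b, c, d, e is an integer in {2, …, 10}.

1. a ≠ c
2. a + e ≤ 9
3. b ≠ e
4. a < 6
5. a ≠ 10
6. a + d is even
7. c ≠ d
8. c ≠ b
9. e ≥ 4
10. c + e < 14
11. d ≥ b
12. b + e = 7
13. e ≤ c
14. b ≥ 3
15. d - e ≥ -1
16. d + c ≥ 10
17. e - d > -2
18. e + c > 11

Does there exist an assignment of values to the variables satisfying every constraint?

Satisfiable

Take a = 3, b = 3, c = 9, d = 3, e = 4. Then constraint 2: a + e = 7; constraint 10: c + e = 13; constraint 12: b + e = 7, and every other listed constraint is also met.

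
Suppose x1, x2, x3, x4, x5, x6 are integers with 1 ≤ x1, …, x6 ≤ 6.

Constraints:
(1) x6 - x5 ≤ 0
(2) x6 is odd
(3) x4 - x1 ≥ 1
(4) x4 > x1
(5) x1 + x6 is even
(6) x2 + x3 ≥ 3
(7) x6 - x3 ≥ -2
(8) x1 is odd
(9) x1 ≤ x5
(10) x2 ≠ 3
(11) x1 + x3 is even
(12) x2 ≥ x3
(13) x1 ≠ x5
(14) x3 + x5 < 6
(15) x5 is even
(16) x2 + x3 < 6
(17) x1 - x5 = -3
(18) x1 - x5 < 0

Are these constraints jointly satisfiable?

Satisfiable

The assignment x1 = 1, x2 = 4, x3 = 1, x4 = 5, x5 = 4, x6 = 1 works:
  constraint 1 holds since x6 - x5 = -3.
  constraint 3 holds since x4 - x1 = 4.
The rest check out directly.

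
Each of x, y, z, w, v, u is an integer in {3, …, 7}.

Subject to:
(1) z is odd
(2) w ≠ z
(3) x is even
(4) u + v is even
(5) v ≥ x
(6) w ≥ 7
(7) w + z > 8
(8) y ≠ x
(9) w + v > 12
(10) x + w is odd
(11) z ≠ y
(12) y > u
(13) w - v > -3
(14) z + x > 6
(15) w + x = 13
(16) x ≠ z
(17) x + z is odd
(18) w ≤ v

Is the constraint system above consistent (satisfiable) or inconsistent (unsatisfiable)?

Try x = 6, y = 5, z = 3, w = 7, v = 7, u = 3.
Check constraint 7: w + z = 10; constraint 9: w + v = 14; constraint 13: w - v = 0. The remaining constraints are straightforward to verify.

Satisfiable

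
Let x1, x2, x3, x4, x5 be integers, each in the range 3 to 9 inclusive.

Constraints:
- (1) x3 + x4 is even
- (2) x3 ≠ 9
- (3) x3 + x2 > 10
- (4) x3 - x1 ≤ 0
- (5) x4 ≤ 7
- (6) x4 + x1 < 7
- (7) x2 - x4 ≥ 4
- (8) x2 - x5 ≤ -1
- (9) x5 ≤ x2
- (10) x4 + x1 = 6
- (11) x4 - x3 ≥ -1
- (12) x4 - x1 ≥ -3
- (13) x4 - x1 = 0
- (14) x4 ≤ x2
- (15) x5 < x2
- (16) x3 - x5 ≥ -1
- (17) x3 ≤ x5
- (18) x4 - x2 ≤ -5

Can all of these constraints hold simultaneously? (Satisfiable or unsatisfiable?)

Unsatisfiable

Constraints 4, 8, 12, 16, and 18 give x4 − x1 ≥ -3, x1 − x3 ≥ 0, x3 − x5 ≥ -1, x5 − x2 ≥ 1, x2 − x4 ≥ 5.
Adding all 5 inequalities: the left sides telescope to 0, and the right sides sum to (-3) + 0 + (-1) + 1 + 5 = 2. So 0 ≥ 2, which is false.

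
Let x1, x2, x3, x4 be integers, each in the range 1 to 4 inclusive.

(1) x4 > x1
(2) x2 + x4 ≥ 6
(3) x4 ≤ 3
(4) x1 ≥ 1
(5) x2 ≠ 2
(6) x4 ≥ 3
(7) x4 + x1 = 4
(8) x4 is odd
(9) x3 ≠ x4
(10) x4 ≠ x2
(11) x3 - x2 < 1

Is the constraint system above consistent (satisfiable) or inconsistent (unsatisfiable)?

Take x1 = 1, x2 = 4, x3 = 4, x4 = 3. Then constraint 2: x2 + x4 = 7; constraint 7: x4 + x1 = 4; constraint 11: x3 - x2 = 0, and every other listed constraint is also met.

Satisfiable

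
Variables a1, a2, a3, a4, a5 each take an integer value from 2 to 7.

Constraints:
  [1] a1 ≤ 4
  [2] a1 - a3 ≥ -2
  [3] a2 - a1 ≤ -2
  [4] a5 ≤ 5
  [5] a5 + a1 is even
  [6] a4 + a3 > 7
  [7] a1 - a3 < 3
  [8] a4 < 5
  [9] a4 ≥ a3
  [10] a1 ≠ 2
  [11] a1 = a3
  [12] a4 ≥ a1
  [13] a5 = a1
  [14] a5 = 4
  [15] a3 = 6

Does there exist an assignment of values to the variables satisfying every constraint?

Constraint 14 fixes a5 = 4 and constraint 15 fixes a3 = 6. Constraints 11 and 13 give a5 = a1 = a3, so a5 = a3. But 4 ≠ 6 — contradiction.

Unsatisfiable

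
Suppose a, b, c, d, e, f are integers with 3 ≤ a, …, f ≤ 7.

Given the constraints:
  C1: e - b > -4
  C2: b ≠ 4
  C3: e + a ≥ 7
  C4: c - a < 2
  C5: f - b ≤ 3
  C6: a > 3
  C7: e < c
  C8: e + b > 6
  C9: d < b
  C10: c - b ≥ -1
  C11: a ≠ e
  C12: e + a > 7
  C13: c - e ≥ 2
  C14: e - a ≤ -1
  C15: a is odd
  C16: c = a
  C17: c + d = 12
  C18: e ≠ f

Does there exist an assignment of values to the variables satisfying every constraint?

Satisfiable

Try a = 7, b = 6, c = 7, d = 5, e = 3, f = 7.
Check constraint 1: e - b = -3; constraint 3: e + a = 10. The remaining constraints are straightforward to verify.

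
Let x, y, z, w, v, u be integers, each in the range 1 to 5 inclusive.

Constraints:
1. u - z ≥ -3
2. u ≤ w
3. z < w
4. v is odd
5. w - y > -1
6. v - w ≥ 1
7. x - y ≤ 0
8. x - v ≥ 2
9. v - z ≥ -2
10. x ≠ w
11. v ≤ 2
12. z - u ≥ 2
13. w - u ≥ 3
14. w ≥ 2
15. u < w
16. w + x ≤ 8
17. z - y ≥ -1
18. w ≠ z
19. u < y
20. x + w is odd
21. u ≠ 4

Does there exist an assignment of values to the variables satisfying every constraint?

Constraints 1, 6, 7, 8, 13, and 17 give u − z ≥ -3, z − y ≥ -1, y − x ≥ 0, x − v ≥ 2, v − w ≥ 1, w − u ≥ 3.
Adding all 6 inequalities: the left sides telescope to 0, and the right sides sum to (-3) + (-1) + 0 + 2 + 1 + 3 = 2. So 0 ≥ 2, which is false.

Unsatisfiable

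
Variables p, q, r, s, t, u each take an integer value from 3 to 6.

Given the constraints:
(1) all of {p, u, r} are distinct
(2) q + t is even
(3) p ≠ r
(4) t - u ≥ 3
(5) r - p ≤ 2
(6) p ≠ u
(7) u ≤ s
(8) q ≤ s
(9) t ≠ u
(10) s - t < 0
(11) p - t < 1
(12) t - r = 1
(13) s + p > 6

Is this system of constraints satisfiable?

The assignment p = 4, q = 4, r = 5, s = 5, t = 6, u = 3 works:
  constraint 4 holds since t - u = 3.
  constraint 5 holds since r - p = 1.
The rest check out directly.

Satisfiable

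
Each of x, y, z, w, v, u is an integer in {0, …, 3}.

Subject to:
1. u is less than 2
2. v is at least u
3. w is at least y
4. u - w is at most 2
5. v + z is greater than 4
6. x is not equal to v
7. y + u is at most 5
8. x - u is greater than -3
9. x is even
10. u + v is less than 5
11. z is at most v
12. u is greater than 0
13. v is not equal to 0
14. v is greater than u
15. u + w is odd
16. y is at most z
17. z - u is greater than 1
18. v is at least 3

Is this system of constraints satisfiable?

Satisfiable

Try x = 0, y = 2, z = 3, w = 2, v = 3, u = 1.
Check constraint 4: u - w = -1; constraint 5: v + z = 6. The remaining constraints are straightforward to verify.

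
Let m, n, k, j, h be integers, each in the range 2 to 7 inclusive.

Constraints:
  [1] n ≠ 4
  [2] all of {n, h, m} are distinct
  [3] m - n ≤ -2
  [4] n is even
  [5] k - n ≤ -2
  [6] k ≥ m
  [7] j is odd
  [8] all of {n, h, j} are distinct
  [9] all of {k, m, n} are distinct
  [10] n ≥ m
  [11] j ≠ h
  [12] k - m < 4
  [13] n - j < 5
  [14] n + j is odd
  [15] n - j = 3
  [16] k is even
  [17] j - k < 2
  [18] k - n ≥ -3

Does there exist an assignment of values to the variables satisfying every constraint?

Satisfiable

Try m = 3, n = 6, k = 4, j = 3, h = 7.
Check constraint 3: m - n = -3; constraint 5: k - n = -2; constraint 12: k - m = 1. The remaining constraints are straightforward to verify.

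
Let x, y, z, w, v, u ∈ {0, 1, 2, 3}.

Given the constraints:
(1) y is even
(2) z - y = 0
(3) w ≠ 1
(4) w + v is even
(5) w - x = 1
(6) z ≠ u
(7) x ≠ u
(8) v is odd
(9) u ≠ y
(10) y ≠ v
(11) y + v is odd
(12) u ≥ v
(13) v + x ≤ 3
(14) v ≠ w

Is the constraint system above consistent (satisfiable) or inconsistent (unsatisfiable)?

One satisfying assignment is x = 2, y = 2, z = 2, w = 3, v = 1, u = 1.
For the less obvious constraints — constraint 2: z - y = 0; constraint 5: w - x = 1; constraint 13: v + x = 3 — and the others hold by inspection.

Satisfiable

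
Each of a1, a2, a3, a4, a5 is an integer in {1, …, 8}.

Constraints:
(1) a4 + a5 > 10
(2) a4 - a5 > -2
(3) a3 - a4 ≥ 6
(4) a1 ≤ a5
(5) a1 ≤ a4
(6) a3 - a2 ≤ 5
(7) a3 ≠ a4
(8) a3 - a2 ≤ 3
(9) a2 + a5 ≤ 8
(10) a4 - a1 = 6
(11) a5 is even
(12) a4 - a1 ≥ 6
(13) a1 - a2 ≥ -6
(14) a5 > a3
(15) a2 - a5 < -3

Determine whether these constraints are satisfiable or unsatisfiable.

Constraints 3, 6, 12, and 13 give a2 − a3 ≥ -5, a3 − a4 ≥ 6, a4 − a1 ≥ 6, a1 − a2 ≥ -6.
Adding all 4 inequalities: the left sides telescope to 0, and the right sides sum to (-5) + 6 + 6 + (-6) = 1. So 0 ≥ 1, which is false.

Unsatisfiable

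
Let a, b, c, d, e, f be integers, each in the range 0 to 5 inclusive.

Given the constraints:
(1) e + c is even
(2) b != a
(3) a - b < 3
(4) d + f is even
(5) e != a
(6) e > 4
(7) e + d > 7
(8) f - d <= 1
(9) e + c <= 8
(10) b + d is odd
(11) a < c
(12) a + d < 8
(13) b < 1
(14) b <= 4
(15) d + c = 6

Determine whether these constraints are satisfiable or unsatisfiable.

One satisfying assignment is a = 2, b = 0, c = 3, d = 3, e = 5, f = 3.
For the less obvious constraints — constraint 3: a - b = 2; constraint 7: e + d = 8 — and the others hold by inspection.

Satisfiable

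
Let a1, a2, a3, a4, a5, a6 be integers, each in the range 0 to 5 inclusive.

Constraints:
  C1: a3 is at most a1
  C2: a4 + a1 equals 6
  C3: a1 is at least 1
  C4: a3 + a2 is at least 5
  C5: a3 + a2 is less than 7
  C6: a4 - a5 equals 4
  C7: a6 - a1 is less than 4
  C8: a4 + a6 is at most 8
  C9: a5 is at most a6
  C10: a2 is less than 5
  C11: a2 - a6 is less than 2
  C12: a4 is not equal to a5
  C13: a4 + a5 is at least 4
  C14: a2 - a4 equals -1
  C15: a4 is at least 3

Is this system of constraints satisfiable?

Satisfiable

Setting (a1, a2, a3, a4, a5, a6) = (2, 3, 2, 4, 0, 4) satisfies everything: constraint 2: a4 + a1 = 6; constraint 4: a3 + a2 = 5, and the others follow.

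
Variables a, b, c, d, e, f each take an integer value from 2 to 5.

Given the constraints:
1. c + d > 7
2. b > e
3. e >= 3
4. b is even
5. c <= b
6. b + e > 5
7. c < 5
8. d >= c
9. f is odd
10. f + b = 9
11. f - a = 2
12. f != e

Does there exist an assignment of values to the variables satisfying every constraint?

Setting (a, b, c, d, e, f) = (3, 4, 4, 5, 3, 5) satisfies everything: constraint 1: c + d = 9; constraint 6: b + e = 7, and the others follow.

Satisfiable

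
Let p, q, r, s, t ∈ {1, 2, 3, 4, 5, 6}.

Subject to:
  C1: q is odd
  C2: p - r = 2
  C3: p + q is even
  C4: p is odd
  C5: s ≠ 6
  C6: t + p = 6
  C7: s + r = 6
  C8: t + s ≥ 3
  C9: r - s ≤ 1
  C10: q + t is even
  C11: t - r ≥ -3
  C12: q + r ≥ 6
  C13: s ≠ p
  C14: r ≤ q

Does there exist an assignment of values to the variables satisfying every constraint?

Satisfiable

Setting (p, q, r, s, t) = (5, 5, 3, 3, 1) satisfies everything: constraint 2: p - r = 2; constraint 6: t + p = 6; constraint 7: s + r = 6, and the others follow.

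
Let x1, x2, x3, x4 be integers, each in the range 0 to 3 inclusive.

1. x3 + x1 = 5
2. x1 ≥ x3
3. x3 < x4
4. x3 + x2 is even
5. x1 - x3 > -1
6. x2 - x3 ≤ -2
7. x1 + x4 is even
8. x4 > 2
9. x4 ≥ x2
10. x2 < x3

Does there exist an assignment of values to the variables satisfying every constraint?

Take x1 = 3, x2 = 0, x3 = 2, x4 = 3. Then constraint 1: x3 + x1 = 5; constraint 5: x1 - x3 = 1; constraint 6: x2 - x3 = -2, and every other listed constraint is also met.

Satisfiable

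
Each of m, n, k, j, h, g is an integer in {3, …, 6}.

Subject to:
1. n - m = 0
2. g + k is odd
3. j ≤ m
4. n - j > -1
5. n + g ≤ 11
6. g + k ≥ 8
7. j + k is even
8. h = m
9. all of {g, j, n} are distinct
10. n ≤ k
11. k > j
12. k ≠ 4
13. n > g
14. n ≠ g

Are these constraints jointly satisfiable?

Take m = 5, n = 5, k = 5, j = 3, h = 5, g = 4. Then constraint 1: n - m = 0; constraint 4: n - j = 2; constraint 5: n + g = 9, and every other listed constraint is also met.

Satisfiable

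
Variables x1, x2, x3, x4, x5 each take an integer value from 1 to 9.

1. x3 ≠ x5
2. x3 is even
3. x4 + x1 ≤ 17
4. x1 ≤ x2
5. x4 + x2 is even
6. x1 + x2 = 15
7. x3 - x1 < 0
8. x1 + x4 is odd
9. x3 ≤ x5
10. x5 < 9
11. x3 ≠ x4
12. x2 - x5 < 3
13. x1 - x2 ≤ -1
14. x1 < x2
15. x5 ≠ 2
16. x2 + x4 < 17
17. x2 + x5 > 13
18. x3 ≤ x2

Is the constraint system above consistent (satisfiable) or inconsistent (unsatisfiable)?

One satisfying assignment is x1 = 7, x2 = 8, x3 = 4, x4 = 8, x5 = 7.
For the less obvious constraints — constraint 3: x4 + x1 = 15; constraint 6: x1 + x2 = 15 — and the others hold by inspection.

Satisfiable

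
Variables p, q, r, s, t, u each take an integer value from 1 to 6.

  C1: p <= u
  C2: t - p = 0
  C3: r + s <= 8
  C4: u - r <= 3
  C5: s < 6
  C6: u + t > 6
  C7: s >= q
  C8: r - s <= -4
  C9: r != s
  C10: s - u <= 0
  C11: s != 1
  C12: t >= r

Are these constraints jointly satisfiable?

Constraints 4, 8, and 10 give u − s ≥ 0, s − r ≥ 4, r − u ≥ -3.
Adding all 3 inequalities: the left sides telescope to 0, and the right sides sum to 0 + 4 + (-3) = 1. So 0 ≥ 1, which is false.

Unsatisfiable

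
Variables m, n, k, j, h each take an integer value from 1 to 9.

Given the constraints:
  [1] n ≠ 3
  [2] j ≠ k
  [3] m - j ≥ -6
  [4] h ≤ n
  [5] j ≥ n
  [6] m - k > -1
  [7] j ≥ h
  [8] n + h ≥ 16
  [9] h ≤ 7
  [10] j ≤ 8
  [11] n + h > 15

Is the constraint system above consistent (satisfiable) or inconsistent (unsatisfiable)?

Unsatisfiable

From constraints 5 and 10: n ≤ j ≤ 8. From constraint 9: h ≤ 7. Hence n + h ≤ 15. But constraint 8 requires n + h ≥ 16, and 16 > 15. Contradiction.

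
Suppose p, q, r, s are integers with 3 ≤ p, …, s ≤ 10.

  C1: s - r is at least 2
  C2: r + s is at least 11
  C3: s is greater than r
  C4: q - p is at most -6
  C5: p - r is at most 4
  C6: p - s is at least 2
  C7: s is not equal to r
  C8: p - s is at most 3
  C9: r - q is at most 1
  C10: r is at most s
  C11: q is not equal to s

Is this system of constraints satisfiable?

Unsatisfiable

Constraints 4, 5, and 9 give p − q ≥ 6, q − r ≥ -1, r − p ≥ -4.
Adding all 3 inequalities: the left sides telescope to 0, and the right sides sum to 6 + (-1) + (-4) = 1. So 0 ≥ 1, which is false.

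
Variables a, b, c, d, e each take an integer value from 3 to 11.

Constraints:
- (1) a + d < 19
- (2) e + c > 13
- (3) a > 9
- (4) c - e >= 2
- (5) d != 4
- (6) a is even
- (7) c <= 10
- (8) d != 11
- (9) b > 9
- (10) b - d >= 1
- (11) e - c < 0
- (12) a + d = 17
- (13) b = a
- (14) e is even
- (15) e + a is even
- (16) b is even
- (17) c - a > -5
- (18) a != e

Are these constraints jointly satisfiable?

Satisfiable

Take a = 10, b = 10, c = 8, d = 7, e = 6. Then constraint 1: a + d = 17; constraint 2: e + c = 14; constraint 4: c - e = 2, and every other listed constraint is also met.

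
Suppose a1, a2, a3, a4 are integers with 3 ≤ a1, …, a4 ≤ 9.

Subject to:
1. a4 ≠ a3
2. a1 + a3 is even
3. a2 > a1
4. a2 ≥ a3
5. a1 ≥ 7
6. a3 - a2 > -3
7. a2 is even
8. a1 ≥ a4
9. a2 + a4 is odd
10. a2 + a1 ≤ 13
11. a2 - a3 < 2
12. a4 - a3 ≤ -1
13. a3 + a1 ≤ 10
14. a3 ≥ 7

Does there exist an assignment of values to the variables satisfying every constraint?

From constraints 4 and 14: a2 ≥ a3 ≥ 7. From constraint 5: a1 ≥ 7. Hence a2 + a1 ≥ 14. But constraint 10 requires a2 + a1 ≤ 13, and 13 < 14. Contradiction.

Unsatisfiable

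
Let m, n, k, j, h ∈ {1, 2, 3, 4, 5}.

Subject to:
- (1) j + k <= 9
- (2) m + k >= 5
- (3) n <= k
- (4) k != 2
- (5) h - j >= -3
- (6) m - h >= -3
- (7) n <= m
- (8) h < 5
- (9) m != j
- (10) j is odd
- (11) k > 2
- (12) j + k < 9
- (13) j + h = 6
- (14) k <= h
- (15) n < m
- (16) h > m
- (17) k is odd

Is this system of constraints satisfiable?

Take m = 2, n = 1, k = 3, j = 3, h = 3. Then constraint 1: j + k = 6; constraint 2: m + k = 5, and every other listed constraint is also met.

Satisfiable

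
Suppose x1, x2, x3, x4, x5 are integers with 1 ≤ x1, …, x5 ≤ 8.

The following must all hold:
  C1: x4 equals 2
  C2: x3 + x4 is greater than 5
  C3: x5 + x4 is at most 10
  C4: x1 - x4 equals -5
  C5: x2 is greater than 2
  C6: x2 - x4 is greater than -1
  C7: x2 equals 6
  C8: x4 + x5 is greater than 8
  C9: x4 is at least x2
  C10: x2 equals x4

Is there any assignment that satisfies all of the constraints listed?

Constraint 7 fixes x2 = 6 and constraint 1 fixes x4 = 2, but constraint 10 requires x2 = x4. Since 6 ≠ 2, contradiction.

Unsatisfiable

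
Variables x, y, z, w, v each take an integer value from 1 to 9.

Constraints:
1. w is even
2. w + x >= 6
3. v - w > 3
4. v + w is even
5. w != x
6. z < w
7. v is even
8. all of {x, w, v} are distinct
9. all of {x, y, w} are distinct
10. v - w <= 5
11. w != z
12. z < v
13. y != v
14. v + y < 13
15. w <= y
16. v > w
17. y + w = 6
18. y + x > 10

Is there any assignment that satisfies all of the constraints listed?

Setting (x, y, z, w, v) = (7, 4, 1, 2, 6) satisfies everything: constraint 2: w + x = 9; constraint 3: v - w = 4, and the others follow.

Satisfiable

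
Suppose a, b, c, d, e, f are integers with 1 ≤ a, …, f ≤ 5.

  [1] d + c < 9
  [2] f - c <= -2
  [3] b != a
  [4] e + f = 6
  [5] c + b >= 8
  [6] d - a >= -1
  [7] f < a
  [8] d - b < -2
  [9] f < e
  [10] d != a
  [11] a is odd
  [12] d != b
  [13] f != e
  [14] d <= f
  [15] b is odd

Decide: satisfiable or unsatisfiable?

One satisfying assignment is a = 3, b = 5, c = 4, d = 2, e = 4, f = 2.
For the less obvious constraints — constraint 1: d + c = 6; constraint 2: f - c = -2; constraint 4: e + f = 6 — and the others hold by inspection.

Satisfiable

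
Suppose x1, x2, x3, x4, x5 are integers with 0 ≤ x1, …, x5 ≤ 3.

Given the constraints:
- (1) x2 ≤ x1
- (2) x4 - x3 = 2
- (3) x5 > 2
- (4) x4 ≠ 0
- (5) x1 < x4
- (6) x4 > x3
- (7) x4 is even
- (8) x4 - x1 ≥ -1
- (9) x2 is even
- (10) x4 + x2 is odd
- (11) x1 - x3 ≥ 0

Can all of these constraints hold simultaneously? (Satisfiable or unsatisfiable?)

Unsatisfiable

Constraint 7 makes x4 even and constraint 9 makes x2 even, so x4 + x2 must be even. Constraint 10 says x4 + x2 is odd — contradiction.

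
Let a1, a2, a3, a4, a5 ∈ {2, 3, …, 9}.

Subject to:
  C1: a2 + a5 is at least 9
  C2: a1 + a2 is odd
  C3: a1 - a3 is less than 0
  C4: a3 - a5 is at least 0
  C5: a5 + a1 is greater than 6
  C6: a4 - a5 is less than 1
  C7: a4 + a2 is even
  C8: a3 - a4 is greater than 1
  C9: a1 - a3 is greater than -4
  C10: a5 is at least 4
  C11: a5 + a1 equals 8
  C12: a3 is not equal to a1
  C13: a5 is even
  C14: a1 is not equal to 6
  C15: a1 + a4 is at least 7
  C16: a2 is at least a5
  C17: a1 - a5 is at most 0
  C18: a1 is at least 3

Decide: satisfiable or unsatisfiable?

Setting (a1, a2, a3, a4, a5) = (4, 7, 7, 3, 4) satisfies everything: constraint 1: a2 + a5 = 11; constraint 3: a1 - a3 = -3, and the others follow.

Satisfiable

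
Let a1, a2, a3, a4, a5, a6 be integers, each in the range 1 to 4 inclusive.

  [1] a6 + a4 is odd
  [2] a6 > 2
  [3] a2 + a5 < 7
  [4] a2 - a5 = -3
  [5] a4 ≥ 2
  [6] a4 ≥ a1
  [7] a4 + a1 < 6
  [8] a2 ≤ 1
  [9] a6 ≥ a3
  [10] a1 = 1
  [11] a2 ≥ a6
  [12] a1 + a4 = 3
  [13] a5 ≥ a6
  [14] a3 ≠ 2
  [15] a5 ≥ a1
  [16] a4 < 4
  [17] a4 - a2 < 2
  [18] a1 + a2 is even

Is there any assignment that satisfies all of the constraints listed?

From constraint 2: a6 ≥ 3. From constraints 8 and 11: a6 ≤ a2 and a2 ≤ 1, so a6 ≤ 1. But 1 < 3, so no value of a6 works.

Unsatisfiable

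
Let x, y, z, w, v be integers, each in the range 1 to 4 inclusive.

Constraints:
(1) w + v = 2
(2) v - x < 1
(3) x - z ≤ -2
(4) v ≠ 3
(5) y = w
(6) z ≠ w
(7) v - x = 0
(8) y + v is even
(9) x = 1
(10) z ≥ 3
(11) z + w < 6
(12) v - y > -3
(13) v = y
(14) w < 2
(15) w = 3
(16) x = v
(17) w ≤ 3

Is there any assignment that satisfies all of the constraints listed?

Unsatisfiable

Constraint 9 fixes x = 1 and constraint 15 fixes w = 3. Constraints 5, 13, and 16 give x = v = y = w, so x = w. But 1 ≠ 3 — contradiction.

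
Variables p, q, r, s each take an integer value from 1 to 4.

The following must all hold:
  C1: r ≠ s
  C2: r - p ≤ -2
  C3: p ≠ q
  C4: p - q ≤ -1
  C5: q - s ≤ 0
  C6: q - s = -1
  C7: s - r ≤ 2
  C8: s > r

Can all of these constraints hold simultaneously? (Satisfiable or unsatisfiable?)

Unsatisfiable

Constraints 2, 4, 5, and 7 give r − s ≥ -2, s − q ≥ 0, q − p ≥ 1, p − r ≥ 2.
Adding all 4 inequalities: the left sides telescope to 0, and the right sides sum to (-2) + 0 + 1 + 2 = 1. So 0 ≥ 1, which is false.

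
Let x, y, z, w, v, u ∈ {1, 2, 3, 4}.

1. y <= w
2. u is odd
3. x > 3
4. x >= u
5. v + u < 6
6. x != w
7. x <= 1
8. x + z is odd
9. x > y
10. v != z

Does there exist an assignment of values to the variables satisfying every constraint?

Unsatisfiable

From constraint 3: x ≥ 4. From constraint 7: x ≤ 1. But 1 < 4, so no value of x works.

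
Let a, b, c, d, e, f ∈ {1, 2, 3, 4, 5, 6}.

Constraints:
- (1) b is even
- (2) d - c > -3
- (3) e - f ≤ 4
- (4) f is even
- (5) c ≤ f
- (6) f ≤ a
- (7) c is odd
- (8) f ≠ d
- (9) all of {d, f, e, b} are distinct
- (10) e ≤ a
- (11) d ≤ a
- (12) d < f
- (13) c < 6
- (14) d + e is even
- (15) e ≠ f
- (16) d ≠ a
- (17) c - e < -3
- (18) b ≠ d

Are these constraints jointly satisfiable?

Satisfiable

Take a = 5, b = 4, c = 1, d = 1, e = 5, f = 2. Then constraint 2: d - c = 0; constraint 3: e - f = 3; constraint 17: c - e = -4, and every other listed constraint is also met.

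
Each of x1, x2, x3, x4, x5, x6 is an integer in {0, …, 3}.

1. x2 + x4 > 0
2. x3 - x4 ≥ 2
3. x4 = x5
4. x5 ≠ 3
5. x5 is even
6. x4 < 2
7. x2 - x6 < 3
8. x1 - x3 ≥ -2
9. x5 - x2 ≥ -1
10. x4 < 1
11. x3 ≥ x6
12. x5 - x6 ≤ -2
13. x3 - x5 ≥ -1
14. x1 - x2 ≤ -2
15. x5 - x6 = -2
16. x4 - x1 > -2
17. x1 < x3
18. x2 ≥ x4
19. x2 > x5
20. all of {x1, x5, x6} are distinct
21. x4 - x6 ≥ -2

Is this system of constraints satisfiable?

Constraints 2, 8, 9, 12, 14, and 21 give x3 − x4 ≥ 2, x4 − x6 ≥ -2, x6 − x5 ≥ 2, x5 − x2 ≥ -1, x2 − x1 ≥ 2, x1 − x3 ≥ -2.
Adding all 6 inequalities: the left sides telescope to 0, and the right sides sum to 2 + (-2) + 2 + (-1) + 2 + (-2) = 1. So 0 ≥ 1, which is false.

Unsatisfiable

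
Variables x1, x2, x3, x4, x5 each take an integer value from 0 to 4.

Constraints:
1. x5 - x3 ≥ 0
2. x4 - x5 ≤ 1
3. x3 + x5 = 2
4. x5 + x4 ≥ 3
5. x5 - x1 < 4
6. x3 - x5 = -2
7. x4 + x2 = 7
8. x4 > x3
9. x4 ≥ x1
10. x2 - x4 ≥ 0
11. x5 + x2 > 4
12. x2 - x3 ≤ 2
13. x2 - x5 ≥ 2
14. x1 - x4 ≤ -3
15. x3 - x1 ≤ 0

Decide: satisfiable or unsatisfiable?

Constraints 2, 12, 13, 14, and 15 give x2 − x5 ≥ 2, x5 − x4 ≥ -1, x4 − x1 ≥ 3, x1 − x3 ≥ 0, x3 − x2 ≥ -2.
Adding all 5 inequalities: the left sides telescope to 0, and the right sides sum to 2 + (-1) + 3 + 0 + (-2) = 2. So 0 ≥ 2, which is false.

Unsatisfiable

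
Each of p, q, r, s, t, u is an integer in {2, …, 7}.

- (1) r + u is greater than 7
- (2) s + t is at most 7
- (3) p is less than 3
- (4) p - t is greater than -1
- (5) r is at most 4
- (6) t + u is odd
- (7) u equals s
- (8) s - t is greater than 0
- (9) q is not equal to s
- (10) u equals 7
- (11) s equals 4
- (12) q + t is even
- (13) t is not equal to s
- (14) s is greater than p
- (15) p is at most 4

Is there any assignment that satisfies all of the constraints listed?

Unsatisfiable

Constraint 10 fixes u = 7 and constraint 11 fixes s = 4, but constraint 7 requires u = s. Since 7 ≠ 4, contradiction.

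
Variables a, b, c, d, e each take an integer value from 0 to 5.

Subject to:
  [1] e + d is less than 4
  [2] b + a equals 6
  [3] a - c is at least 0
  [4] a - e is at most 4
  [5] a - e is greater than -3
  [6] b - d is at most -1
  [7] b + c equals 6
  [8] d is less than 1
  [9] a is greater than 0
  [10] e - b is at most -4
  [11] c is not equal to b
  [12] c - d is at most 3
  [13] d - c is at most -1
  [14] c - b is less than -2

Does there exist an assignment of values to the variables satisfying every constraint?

Constraints 3, 4, 6, 10, and 13 give e − a ≥ -4, a − c ≥ 0, c − d ≥ 1, d − b ≥ 1, b − e ≥ 4.
Adding all 5 inequalities: the left sides telescope to 0, and the right sides sum to (-4) + 0 + 1 + 1 + 4 = 2. So 0 ≥ 2, which is false.

Unsatisfiable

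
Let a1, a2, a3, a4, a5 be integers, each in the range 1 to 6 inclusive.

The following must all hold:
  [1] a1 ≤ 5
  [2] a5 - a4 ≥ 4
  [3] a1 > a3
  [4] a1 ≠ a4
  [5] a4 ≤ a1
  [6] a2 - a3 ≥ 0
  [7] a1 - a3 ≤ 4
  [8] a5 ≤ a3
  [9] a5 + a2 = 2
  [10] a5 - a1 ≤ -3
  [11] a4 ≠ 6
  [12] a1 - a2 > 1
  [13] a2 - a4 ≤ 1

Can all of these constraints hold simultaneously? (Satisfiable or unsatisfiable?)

Unsatisfiable

Constraints 2, 6, 7, 10, and 13 give a4 − a2 ≥ -1, a2 − a3 ≥ 0, a3 − a1 ≥ -4, a1 − a5 ≥ 3, a5 − a4 ≥ 4.
Adding all 5 inequalities: the left sides telescope to 0, and the right sides sum to (-1) + 0 + (-4) + 3 + 4 = 2. So 0 ≥ 2, which is false.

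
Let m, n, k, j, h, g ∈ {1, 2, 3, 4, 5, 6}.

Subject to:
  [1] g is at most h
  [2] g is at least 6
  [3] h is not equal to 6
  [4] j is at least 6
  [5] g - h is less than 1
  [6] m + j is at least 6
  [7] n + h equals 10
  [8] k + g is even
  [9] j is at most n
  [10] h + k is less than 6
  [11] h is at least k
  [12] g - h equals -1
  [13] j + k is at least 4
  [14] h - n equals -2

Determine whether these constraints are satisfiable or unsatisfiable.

From constraints 4 and 9: n ≥ j ≥ 6. From constraints 1 and 2: h ≥ g ≥ 6. Hence n + h ≥ 12. But constraint 7 requires n + h = 10, and 10 < 12. Contradiction.

Unsatisfiable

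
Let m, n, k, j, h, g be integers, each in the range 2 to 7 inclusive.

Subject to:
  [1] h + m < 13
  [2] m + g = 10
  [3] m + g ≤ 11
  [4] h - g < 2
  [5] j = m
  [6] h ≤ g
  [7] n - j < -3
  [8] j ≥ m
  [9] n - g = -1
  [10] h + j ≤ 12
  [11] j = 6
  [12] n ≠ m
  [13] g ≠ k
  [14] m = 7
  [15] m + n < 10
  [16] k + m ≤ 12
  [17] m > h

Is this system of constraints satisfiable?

Constraint 11 fixes j = 6 and constraint 14 fixes m = 7, but constraint 5 requires j = m. Since 6 ≠ 7, contradiction.

Unsatisfiable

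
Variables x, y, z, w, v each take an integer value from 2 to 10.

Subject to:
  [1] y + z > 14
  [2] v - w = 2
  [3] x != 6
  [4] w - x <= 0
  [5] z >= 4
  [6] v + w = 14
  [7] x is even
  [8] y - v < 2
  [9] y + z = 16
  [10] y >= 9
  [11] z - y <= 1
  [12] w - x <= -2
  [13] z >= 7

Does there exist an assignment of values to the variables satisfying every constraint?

Satisfiable

One satisfying assignment is x = 8, y = 9, z = 7, w = 6, v = 8.
For the less obvious constraints — constraint 1: y + z = 16; constraint 2: v - w = 2; constraint 4: w - x = -2 — and the others hold by inspection.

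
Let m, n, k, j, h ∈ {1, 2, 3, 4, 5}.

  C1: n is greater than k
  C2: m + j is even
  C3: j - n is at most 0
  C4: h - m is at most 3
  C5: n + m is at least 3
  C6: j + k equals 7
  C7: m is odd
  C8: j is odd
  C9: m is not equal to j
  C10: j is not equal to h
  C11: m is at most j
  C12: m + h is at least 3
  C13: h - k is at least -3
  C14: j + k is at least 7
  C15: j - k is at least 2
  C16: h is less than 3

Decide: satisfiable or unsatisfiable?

Setting (m, n, k, j, h) = (1, 5, 2, 5, 2) satisfies everything: constraint 3: j - n = 0; constraint 4: h - m = 1, and the others follow.

Satisfiable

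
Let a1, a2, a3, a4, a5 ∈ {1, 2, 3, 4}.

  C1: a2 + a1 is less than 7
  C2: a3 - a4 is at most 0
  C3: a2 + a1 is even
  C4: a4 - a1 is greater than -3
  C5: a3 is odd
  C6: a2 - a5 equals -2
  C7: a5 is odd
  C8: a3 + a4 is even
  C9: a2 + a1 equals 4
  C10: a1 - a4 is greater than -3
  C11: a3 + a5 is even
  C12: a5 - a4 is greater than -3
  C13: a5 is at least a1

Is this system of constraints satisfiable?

Satisfiable

Try a1 = 3, a2 = 1, a3 = 1, a4 = 3, a5 = 3.
Check constraint 1: a2 + a1 = 4; constraint 2: a3 - a4 = -2. The remaining constraints are straightforward to verify.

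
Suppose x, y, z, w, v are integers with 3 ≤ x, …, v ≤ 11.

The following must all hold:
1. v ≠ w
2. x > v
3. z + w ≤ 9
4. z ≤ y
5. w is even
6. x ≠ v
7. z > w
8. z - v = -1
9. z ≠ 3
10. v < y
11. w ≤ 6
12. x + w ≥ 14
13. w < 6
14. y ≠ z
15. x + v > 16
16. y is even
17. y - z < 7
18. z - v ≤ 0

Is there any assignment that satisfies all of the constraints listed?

Try x = 11, y = 10, z = 5, w = 4, v = 6.
Check constraint 3: z + w = 9; constraint 8: z - v = -1. The remaining constraints are straightforward to verify.

Satisfiable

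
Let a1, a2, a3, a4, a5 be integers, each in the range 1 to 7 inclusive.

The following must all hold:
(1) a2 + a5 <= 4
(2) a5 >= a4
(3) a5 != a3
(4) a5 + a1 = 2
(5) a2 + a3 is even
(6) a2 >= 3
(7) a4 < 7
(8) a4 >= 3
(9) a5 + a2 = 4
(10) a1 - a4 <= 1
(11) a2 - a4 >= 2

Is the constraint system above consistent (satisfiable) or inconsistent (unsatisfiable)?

Unsatisfiable

From constraint 6: a2 ≥ 3. From constraints 2 and 8: a5 ≥ a4 ≥ 3. Hence a2 + a5 ≥ 6. But constraint 1 requires a2 + a5 ≤ 4, and 4 < 6. Contradiction.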